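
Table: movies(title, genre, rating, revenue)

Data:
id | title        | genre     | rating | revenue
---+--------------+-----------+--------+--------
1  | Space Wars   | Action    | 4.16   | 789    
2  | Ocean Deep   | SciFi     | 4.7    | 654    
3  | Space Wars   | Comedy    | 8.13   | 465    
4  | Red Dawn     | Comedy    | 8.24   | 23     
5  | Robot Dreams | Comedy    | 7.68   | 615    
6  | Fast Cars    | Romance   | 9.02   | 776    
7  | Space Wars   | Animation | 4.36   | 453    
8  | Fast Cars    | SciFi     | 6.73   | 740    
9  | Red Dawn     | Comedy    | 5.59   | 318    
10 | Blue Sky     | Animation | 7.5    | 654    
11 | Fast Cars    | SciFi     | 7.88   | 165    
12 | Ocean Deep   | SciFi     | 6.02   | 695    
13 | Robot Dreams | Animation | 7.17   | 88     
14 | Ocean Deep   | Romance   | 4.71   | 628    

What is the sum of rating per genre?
SELECT genre, SUM(rating) as result
FROM movies
GROUP BY genre

Result:
  Action: 4.16
  Animation: 19.03
  Comedy: 29.64
  Romance: 13.73
  SciFi: 25.33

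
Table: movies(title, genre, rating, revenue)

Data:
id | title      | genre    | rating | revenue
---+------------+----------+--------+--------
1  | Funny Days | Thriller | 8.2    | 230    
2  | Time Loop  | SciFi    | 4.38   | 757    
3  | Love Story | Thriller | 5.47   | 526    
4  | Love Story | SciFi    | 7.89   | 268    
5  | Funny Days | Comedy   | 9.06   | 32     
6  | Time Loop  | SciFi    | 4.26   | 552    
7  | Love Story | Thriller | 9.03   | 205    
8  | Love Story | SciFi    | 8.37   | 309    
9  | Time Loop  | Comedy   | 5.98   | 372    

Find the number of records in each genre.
SELECT genre, COUNT(*) as count
FROM movies
GROUP BY genre

Result:
  Comedy: 2
  SciFi: 4
  Thriller: 3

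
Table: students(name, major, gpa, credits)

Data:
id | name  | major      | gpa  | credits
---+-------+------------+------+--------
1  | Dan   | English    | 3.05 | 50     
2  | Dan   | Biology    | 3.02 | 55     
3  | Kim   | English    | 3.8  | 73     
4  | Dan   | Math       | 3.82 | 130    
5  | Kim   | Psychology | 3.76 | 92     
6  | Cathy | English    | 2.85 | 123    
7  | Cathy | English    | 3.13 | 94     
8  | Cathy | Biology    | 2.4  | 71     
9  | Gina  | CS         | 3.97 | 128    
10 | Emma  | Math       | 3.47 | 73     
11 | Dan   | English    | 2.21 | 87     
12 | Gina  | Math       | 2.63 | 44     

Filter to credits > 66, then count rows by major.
SELECT major, COUNT(*)
FROM students
WHERE credits > 66
GROUP BY major

Note: WHERE filters rows before grouping.

Result:
  Biology: 1
  CS: 1
  English: 4
  Math: 2
  Psychology: 1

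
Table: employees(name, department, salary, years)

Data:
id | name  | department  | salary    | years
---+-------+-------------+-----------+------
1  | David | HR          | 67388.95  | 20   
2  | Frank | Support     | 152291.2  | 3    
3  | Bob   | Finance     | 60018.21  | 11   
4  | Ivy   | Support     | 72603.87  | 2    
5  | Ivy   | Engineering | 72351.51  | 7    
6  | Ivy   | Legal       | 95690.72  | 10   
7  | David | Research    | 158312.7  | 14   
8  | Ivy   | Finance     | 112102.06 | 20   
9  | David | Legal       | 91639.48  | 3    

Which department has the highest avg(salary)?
SELECT department, AVG(salary) as val
FROM employees
GROUP BY department
ORDER BY val DESC
LIMIT 1

Result: Research with avg(salary) = 158312.70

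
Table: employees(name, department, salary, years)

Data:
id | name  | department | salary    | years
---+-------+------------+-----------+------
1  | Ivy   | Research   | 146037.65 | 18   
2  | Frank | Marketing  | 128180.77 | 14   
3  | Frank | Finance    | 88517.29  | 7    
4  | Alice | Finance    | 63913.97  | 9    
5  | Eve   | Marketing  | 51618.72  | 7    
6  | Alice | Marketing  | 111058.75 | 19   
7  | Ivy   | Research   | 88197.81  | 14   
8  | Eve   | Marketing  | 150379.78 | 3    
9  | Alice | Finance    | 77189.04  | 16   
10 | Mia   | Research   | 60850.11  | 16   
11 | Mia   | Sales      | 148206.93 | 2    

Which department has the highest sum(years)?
SELECT department, SUM(years) as val
FROM employees
GROUP BY department
ORDER BY val DESC
LIMIT 1

Result: Research with sum(years) = 48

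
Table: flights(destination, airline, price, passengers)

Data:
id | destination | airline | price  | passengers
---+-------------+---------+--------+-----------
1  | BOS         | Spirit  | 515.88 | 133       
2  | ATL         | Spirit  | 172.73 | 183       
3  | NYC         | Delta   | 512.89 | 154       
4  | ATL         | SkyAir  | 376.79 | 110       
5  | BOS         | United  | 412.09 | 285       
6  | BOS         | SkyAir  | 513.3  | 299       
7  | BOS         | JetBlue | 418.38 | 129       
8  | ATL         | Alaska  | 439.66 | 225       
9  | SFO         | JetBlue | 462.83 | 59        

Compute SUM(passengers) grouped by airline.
SELECT airline, SUM(passengers) as result
FROM flights
GROUP BY airline

Result:
  Alaska: 225
  Delta: 154
  JetBlue: 188
  SkyAir: 409
  Spirit: 316
  United: 285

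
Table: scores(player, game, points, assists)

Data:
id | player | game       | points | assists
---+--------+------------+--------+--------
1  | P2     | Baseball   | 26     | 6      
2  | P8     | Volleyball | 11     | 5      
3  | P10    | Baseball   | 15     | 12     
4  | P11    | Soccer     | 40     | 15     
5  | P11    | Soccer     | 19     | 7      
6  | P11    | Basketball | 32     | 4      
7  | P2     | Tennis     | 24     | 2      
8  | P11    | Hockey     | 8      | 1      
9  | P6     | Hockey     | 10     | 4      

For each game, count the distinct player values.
SELECT game, COUNT(DISTINCT player)
FROM scores
GROUP BY game

Result:
  Baseball: 2 distinct
  Basketball: 1 distinct
  Hockey: 2 distinct
  Soccer: 1 distinct
  Tennis: 1 distinct
  Volleyball: 1 distinct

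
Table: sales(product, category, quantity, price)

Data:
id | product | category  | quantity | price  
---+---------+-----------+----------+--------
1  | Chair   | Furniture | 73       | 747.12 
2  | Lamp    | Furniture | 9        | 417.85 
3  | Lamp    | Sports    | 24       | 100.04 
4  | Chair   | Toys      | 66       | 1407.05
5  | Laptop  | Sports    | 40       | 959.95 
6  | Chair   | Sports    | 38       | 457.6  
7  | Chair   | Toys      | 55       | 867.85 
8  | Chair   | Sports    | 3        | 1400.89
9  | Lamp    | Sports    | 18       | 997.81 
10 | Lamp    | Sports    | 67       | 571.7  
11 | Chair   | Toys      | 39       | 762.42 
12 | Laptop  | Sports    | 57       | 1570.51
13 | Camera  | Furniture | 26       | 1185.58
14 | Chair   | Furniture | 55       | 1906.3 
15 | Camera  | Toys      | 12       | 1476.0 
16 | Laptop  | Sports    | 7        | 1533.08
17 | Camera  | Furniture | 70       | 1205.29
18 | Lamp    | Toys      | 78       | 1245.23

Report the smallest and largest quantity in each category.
SELECT category, MIN(quantity), MAX(quantity)
FROM sales
GROUP BY category

Result:
  Furniture: min=9, max=73
  Sports: min=3, max=67
  Toys: min=12, max=78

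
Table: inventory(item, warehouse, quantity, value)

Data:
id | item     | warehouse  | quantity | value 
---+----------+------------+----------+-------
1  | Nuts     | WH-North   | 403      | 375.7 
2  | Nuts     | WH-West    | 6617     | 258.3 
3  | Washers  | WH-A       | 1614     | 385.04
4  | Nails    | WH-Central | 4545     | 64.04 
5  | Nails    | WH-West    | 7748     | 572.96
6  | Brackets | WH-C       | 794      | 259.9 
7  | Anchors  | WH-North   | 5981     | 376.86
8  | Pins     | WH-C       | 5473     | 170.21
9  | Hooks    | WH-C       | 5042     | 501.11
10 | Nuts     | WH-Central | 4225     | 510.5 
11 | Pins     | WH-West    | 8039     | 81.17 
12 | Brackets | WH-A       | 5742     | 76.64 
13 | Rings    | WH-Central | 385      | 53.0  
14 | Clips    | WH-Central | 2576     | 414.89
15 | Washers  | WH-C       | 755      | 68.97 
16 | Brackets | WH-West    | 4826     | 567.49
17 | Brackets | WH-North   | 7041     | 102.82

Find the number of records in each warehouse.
SELECT warehouse, COUNT(*) as count
FROM inventory
GROUP BY warehouse

Result:
  WH-A: 2
  WH-C: 4
  WH-Central: 4
  WH-North: 3
  WH-West: 4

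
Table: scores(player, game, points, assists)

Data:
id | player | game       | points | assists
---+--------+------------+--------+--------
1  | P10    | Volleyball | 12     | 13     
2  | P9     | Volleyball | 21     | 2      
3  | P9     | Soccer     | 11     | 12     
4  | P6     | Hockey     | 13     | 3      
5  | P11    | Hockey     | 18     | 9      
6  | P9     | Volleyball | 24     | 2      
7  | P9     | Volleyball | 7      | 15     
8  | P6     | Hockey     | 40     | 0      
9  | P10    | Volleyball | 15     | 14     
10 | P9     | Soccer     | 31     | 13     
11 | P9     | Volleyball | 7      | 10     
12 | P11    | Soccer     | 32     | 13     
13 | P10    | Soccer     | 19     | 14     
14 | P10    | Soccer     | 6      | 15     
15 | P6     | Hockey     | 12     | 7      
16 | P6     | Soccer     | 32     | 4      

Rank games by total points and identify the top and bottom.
SELECT game, SUM(points)
FROM scores
GROUP BY game
ORDER BY SUM(points)

All groups:
  Hockey: 83
  Volleyball: 86
  Soccer: 131

Highest: Soccer (131)
Lowest: Hockey (83)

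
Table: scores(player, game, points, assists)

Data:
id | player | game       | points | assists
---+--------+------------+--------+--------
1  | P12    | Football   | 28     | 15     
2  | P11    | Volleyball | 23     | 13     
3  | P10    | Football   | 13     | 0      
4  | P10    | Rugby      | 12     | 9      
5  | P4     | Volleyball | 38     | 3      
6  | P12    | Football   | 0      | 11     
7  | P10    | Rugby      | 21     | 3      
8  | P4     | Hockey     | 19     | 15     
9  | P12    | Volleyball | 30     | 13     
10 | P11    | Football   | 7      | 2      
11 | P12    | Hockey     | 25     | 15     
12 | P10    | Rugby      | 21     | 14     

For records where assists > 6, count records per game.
SELECT game, COUNT(*)
FROM scores
WHERE assists > 6
GROUP BY game

Note: WHERE filters rows before grouping.

Result:
  Football: 2
  Hockey: 2
  Rugby: 2
  Volleyball: 2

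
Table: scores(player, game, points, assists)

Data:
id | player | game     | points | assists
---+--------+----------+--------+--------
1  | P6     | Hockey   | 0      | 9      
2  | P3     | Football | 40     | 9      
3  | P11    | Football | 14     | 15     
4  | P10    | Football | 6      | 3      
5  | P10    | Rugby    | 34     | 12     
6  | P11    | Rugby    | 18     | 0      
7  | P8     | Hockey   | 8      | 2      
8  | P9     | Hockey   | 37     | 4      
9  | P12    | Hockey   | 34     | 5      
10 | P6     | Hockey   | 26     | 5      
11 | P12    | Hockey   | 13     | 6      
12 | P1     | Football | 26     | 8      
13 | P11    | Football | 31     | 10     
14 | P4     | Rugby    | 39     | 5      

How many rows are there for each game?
SELECT game, COUNT(*) as count
FROM scores
GROUP BY game

Result:
  Football: 5
  Hockey: 6
  Rugby: 3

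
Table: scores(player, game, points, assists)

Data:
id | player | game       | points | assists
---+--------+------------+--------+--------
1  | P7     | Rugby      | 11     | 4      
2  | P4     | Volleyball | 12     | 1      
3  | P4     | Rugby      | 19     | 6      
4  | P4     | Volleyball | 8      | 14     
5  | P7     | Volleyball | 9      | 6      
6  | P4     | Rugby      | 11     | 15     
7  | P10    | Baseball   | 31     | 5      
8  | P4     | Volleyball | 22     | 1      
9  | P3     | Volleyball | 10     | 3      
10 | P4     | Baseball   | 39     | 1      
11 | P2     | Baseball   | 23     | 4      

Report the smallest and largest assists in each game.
SELECT game, MIN(assists), MAX(assists)
FROM scores
GROUP BY game

Result:
  Baseball: min=1, max=5
  Rugby: min=4, max=15
  Volleyball: min=1, max=14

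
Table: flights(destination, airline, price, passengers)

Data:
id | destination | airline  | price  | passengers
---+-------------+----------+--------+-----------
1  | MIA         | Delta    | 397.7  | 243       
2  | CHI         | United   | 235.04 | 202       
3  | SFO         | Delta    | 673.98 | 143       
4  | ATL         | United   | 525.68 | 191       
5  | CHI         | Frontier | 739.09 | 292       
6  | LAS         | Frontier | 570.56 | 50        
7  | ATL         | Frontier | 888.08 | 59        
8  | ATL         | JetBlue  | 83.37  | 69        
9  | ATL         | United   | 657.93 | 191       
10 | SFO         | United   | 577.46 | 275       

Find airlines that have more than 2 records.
SELECT airline, COUNT(*) as cnt
FROM flights
GROUP BY airline
HAVING COUNT(*) > 2

Result:
  Frontier: 3
  United: 4

Note: HAVING filters groups after aggregation, WHERE filters rows before.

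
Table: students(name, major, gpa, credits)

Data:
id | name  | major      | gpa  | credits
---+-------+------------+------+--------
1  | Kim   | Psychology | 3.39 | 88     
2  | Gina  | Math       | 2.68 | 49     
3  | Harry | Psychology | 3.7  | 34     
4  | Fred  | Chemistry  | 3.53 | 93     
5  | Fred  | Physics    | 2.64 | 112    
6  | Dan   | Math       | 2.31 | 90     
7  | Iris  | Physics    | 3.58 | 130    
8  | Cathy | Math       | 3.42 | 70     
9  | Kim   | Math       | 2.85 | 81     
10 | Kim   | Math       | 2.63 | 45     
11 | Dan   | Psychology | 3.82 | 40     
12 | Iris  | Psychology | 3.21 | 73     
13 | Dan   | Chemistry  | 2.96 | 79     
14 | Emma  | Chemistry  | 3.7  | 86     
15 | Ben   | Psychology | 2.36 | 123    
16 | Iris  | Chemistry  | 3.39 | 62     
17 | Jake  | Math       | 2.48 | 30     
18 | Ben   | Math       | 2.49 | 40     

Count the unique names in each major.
SELECT major, COUNT(DISTINCT name)
FROM students
GROUP BY major

Result:
  Chemistry: 4 distinct
  Math: 6 distinct
  Physics: 2 distinct
  Psychology: 5 distinct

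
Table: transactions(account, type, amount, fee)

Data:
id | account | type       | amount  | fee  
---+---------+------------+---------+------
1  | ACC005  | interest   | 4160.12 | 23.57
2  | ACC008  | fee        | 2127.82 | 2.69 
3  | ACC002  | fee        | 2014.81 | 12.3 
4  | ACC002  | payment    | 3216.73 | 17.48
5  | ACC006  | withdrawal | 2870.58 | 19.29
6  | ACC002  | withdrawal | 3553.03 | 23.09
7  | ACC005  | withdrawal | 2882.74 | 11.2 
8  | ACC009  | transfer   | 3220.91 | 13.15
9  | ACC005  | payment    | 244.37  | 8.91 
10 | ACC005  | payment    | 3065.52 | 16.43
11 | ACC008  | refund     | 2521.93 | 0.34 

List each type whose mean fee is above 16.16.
SELECT type, AVG(fee)
FROM transactions
GROUP BY type
HAVING AVG(fee) > 16.16

Result:
  interest: avg=23.57
  withdrawal: avg=17.86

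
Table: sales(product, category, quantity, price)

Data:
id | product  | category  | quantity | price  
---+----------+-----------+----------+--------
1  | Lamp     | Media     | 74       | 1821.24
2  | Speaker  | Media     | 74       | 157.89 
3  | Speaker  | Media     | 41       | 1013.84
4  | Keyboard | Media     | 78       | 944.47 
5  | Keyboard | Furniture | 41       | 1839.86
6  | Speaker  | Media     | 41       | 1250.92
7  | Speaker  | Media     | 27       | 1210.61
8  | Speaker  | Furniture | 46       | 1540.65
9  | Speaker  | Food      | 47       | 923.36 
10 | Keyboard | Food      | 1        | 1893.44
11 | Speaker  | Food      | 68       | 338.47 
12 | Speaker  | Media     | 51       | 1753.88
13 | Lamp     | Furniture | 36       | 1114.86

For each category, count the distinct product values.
SELECT category, COUNT(DISTINCT product)
FROM sales
GROUP BY category

Result:
  Food: 2 distinct
  Furniture: 3 distinct
  Media: 3 distinct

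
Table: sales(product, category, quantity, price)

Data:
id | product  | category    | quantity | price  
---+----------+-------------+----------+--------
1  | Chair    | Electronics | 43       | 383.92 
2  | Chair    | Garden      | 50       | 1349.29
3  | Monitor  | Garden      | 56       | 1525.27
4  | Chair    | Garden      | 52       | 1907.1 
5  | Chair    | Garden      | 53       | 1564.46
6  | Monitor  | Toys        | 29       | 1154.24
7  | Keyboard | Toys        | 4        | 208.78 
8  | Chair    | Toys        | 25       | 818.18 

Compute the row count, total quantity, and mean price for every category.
SELECT category,
       COUNT(*) as cnt,
       SUM(quantity) as total_quantity,
       AVG(price) as avg_price
FROM sales
GROUP BY category

Result:
  Electronics: 1 records, 43 total quantity, 383.92 avg price
  Garden: 4 records, 211 total quantity, 1586.53 avg price
  Toys: 3 records, 58 total quantity, 727.07 avg price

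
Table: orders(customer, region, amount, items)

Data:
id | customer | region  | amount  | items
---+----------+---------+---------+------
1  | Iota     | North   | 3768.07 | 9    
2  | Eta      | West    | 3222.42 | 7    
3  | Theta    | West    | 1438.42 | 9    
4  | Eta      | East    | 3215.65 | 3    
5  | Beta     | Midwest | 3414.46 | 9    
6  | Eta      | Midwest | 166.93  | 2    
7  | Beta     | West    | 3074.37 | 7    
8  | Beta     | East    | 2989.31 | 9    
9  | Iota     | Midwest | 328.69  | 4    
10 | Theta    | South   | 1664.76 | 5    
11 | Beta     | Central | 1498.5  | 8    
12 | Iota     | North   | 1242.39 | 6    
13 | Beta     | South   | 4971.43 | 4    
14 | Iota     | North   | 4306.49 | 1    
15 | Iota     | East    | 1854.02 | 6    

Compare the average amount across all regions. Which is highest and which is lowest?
SELECT region, AVG(amount)
FROM orders
GROUP BY region
ORDER BY AVG(amount)

All groups:
  Midwest: 1303.36
  Central: 1498.50
  West: 2578.40
  East: 2686.33
  North: 3105.65
  South: 3318.10

Highest: South (3318.10)
Lowest: Midwest (1303.36)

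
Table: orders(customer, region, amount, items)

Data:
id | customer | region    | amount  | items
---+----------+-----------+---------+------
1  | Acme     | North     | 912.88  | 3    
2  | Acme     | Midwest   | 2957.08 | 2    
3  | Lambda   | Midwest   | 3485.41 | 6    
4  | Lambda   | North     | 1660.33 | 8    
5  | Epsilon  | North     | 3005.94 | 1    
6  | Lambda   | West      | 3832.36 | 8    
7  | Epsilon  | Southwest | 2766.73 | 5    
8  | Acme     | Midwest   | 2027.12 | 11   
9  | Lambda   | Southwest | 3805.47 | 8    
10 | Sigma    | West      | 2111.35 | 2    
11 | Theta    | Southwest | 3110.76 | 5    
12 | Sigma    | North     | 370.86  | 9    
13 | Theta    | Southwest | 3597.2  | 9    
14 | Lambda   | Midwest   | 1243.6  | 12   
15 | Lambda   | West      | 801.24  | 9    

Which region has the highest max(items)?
SELECT region, MAX(items) as val
FROM orders
GROUP BY region
ORDER BY val DESC
LIMIT 1

Result: Midwest with max(items) = 12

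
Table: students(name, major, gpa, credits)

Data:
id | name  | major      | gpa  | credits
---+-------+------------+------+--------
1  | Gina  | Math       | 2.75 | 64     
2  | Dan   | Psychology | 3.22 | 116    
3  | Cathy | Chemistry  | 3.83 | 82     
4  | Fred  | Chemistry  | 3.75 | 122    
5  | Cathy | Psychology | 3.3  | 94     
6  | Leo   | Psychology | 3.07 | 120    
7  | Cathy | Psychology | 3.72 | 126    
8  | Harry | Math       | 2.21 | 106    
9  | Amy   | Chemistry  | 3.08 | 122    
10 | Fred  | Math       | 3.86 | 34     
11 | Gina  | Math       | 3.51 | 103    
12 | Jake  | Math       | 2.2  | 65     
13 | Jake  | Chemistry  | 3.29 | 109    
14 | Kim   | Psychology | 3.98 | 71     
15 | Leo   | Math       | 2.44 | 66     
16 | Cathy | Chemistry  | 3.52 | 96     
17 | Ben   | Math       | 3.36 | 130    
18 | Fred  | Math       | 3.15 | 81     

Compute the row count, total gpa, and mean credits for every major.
SELECT major,
       COUNT(*) as cnt,
       SUM(gpa) as total_gpa,
       AVG(credits) as avg_credits
FROM students
GROUP BY major

Result:
  Chemistry: 5 records, 17.47 total gpa, 106.20 avg credits
  Math: 8 records, 23.48 total gpa, 81.13 avg credits
  Psychology: 5 records, 17.29 total gpa, 105.40 avg credits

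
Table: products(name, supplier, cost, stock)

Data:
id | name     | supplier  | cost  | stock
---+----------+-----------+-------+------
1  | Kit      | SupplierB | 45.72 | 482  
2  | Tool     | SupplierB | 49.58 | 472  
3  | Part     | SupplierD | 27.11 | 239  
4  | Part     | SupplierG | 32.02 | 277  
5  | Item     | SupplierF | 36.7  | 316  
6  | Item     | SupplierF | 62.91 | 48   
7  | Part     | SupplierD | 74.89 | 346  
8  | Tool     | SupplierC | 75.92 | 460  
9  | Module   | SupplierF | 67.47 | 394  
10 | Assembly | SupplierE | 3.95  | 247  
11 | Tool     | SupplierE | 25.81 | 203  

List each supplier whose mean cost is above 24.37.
SELECT supplier, AVG(cost)
FROM products
GROUP BY supplier
HAVING AVG(cost) > 24.37

Result:
  SupplierB: avg=47.65
  SupplierC: avg=75.92
  SupplierD: avg=51.00
  SupplierF: avg=55.69
  SupplierG: avg=32.02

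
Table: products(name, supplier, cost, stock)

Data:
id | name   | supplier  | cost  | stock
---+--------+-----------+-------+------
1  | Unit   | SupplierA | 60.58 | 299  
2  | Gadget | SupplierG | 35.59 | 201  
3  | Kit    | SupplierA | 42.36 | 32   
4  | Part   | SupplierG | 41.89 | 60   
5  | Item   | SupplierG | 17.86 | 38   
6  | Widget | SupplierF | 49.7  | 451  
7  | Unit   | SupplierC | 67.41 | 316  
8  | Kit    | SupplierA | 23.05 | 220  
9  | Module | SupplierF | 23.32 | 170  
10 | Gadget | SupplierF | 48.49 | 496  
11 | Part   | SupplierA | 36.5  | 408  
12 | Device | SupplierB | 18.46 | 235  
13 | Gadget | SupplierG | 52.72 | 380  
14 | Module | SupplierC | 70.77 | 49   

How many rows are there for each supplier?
SELECT supplier, COUNT(*) as count
FROM products
GROUP BY supplier

Result:
  SupplierA: 4
  SupplierB: 1
  SupplierC: 2
  SupplierF: 3
  SupplierG: 4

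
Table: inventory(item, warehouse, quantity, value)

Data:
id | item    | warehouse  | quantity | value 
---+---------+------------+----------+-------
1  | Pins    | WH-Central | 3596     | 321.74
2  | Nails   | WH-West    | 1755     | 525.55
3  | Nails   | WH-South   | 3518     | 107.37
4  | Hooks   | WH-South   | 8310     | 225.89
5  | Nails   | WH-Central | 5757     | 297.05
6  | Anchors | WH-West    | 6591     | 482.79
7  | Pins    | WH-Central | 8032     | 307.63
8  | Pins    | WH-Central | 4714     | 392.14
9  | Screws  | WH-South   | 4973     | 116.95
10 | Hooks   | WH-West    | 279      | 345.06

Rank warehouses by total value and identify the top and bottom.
SELECT warehouse, SUM(value)
FROM inventory
GROUP BY warehouse
ORDER BY SUM(value)

All groups:
  WH-South: 450.21
  WH-Central: 1318.56
  WH-West: 1353.40

Highest: WH-West (1353.40)
Lowest: WH-South (450.21)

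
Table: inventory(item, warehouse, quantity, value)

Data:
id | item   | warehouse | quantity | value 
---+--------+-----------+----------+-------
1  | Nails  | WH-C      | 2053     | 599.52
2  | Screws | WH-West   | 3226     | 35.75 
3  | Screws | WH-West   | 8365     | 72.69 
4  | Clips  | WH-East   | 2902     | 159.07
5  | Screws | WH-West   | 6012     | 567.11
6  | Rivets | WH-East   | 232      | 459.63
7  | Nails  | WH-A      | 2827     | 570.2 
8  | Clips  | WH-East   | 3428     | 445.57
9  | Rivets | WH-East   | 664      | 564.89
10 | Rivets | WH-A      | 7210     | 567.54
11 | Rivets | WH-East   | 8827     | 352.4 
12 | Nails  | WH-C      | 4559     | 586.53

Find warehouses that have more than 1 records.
SELECT warehouse, COUNT(*) as cnt
FROM inventory
GROUP BY warehouse
HAVING COUNT(*) > 1

Result:
  WH-A: 2
  WH-C: 2
  WH-East: 5
  WH-West: 3

Note: HAVING filters groups after aggregation, WHERE filters rows before.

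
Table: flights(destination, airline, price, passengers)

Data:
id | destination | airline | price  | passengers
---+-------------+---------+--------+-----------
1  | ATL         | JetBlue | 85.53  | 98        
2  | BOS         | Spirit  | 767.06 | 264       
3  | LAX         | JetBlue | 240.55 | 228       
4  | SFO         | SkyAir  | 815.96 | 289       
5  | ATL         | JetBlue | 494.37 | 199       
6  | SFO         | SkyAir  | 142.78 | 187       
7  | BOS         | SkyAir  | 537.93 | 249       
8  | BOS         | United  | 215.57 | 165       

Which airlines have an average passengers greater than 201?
SELECT airline, AVG(passengers)
FROM flights
GROUP BY airline
HAVING AVG(passengers) > 201

Result:
  SkyAir: avg=241.67
  Spirit: avg=264.00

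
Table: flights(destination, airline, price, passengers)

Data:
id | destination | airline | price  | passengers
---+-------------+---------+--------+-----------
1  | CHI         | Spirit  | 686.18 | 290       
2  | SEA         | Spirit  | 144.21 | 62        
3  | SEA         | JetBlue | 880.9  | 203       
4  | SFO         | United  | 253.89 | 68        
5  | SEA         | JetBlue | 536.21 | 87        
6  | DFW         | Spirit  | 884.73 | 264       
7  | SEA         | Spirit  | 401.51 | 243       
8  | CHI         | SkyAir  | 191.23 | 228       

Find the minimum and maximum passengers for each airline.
SELECT airline, MIN(passengers), MAX(passengers)
FROM flights
GROUP BY airline

Result:
  JetBlue: min=87, max=203
  SkyAir: min=228, max=228
  Spirit: min=62, max=290
  United: min=68, max=68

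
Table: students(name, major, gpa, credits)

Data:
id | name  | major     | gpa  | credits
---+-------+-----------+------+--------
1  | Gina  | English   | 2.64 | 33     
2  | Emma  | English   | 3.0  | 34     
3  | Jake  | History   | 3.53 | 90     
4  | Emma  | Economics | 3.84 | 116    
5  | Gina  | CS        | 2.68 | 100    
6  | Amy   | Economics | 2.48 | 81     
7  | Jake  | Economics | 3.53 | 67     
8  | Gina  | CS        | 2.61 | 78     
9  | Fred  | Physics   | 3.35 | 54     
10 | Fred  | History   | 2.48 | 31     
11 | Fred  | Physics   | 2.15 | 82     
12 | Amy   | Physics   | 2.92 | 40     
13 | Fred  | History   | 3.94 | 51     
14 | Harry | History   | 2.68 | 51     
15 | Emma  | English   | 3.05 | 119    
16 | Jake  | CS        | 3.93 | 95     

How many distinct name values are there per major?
SELECT major, COUNT(DISTINCT name)
FROM students
GROUP BY major

Result:
  CS: 2 distinct
  Economics: 3 distinct
  English: 2 distinct
  History: 3 distinct
  Physics: 2 distinct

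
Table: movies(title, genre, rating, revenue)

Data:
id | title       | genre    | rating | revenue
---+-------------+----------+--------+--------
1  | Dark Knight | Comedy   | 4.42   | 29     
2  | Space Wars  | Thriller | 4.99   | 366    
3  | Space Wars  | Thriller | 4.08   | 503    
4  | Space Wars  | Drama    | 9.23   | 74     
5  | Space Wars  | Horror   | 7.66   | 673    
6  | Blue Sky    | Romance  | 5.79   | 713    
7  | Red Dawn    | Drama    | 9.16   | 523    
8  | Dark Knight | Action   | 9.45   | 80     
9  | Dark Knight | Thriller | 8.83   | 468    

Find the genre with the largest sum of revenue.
SELECT genre, SUM(revenue) as val
FROM movies
GROUP BY genre
ORDER BY val DESC
LIMIT 1

Result: Thriller with sum(revenue) = 1337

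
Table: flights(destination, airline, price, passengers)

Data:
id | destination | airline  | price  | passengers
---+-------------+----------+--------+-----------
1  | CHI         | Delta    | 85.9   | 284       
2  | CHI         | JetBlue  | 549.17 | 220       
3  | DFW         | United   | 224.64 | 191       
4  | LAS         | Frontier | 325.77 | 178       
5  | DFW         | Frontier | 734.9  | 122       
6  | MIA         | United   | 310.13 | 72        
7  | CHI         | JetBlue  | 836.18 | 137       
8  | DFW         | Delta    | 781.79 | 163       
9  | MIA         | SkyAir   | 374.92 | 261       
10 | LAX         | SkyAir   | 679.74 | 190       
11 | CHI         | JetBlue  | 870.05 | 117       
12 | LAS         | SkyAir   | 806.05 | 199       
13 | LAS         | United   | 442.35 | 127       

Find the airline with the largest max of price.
SELECT airline, MAX(price) as val
FROM flights
GROUP BY airline
ORDER BY val DESC
LIMIT 1

Result: JetBlue with max(price) = 870.05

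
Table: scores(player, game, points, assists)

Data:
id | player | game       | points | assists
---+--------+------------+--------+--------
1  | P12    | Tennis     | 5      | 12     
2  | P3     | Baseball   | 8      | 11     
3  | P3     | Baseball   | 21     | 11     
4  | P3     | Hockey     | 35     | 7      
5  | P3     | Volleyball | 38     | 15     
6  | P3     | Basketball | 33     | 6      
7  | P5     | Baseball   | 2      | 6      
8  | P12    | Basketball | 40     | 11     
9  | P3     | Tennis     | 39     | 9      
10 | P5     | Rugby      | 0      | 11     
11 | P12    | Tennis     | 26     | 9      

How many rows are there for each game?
SELECT game, COUNT(*) as count
FROM scores
GROUP BY game

Result:
  Baseball: 3
  Basketball: 2
  Hockey: 1
  Rugby: 1
  Tennis: 3
  Volleyball: 1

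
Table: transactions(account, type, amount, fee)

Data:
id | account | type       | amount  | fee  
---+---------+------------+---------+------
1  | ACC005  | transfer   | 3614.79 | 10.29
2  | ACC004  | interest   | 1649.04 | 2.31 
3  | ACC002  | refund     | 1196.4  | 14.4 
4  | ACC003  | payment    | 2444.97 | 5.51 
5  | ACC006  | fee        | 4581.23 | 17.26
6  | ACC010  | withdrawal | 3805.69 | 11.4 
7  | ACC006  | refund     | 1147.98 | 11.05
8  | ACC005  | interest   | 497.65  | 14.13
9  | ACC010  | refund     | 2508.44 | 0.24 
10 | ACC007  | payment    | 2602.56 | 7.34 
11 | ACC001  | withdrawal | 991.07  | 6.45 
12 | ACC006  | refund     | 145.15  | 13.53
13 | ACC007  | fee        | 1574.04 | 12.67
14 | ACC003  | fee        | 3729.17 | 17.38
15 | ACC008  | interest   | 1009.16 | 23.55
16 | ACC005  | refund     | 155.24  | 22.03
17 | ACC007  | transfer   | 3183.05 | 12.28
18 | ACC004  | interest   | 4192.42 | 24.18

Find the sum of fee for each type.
SELECT type, SUM(fee) as result
FROM transactions
GROUP BY type

Result:
  fee: 47.31
  interest: 64.17
  payment: 12.85
  refund: 61.25
  transfer: 22.57
  withdrawal: 17.85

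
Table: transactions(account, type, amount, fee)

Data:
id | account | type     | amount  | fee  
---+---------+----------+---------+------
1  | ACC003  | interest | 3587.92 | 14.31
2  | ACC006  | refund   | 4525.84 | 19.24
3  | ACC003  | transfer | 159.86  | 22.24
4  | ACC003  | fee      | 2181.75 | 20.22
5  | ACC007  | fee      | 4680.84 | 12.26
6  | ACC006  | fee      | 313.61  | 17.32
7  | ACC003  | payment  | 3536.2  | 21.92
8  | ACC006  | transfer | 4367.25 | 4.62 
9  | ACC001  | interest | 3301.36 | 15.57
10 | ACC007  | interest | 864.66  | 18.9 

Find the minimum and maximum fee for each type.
SELECT type, MIN(fee), MAX(fee)
FROM transactions
GROUP BY type

Result:
  fee: min=12.26, max=20.22
  interest: min=14.31, max=18.90
  payment: min=21.92, max=21.92
  refund: min=19.24, max=19.24
  transfer: min=4.62, max=22.24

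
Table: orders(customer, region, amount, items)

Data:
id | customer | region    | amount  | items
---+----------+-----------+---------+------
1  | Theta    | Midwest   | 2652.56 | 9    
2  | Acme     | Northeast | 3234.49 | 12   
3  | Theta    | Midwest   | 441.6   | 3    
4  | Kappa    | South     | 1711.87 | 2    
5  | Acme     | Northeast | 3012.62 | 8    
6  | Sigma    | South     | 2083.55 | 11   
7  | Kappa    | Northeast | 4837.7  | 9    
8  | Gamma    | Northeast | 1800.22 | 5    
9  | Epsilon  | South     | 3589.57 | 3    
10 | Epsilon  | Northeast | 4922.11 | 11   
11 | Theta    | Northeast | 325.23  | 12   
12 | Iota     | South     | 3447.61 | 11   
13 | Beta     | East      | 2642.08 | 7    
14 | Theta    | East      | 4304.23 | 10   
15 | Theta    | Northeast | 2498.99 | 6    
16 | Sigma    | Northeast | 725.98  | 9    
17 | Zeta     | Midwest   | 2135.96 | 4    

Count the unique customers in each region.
SELECT region, COUNT(DISTINCT customer)
FROM orders
GROUP BY region

Result:
  East: 2 distinct
  Midwest: 2 distinct
  Northeast: 6 distinct
  South: 4 distinct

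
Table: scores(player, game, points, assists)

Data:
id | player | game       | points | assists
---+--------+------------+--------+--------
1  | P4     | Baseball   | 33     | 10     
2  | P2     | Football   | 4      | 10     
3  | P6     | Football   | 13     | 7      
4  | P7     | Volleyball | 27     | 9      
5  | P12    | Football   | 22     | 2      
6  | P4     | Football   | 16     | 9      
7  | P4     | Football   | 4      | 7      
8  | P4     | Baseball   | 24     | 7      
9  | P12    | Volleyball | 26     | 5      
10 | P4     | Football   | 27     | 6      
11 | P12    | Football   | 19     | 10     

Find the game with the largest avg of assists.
SELECT game, AVG(assists) as val
FROM scores
GROUP BY game
ORDER BY val DESC
LIMIT 1

Result: Baseball with avg(assists) = 8.50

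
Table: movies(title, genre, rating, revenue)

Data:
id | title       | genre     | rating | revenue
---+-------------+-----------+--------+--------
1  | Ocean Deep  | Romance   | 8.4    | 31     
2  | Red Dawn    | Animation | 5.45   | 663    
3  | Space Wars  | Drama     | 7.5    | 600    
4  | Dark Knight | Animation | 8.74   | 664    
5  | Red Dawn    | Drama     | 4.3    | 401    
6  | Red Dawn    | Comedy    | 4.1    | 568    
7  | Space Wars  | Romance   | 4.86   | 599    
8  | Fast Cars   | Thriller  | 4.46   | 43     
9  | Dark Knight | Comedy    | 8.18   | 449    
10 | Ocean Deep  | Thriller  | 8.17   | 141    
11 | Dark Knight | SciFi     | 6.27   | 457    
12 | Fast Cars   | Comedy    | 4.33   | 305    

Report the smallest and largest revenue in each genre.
SELECT genre, MIN(revenue), MAX(revenue)
FROM movies
GROUP BY genre

Result:
  Animation: min=663, max=664
  Comedy: min=305, max=568
  Drama: min=401, max=600
  Romance: min=31, max=599
  SciFi: min=457, max=457
  Thriller: min=43, max=141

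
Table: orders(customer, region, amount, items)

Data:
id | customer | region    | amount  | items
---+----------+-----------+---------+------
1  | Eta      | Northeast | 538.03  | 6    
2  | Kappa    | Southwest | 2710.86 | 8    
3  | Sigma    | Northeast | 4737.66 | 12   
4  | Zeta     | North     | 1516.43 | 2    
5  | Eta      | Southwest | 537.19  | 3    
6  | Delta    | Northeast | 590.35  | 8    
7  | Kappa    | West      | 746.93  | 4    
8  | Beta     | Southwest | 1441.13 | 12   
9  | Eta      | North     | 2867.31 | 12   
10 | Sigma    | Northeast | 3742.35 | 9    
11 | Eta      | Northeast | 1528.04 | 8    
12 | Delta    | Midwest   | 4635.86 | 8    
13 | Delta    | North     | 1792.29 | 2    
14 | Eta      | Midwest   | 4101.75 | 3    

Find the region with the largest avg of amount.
SELECT region, AVG(amount) as val
FROM orders
GROUP BY region
ORDER BY val DESC
LIMIT 1

Result: Midwest with avg(amount) = 4368.81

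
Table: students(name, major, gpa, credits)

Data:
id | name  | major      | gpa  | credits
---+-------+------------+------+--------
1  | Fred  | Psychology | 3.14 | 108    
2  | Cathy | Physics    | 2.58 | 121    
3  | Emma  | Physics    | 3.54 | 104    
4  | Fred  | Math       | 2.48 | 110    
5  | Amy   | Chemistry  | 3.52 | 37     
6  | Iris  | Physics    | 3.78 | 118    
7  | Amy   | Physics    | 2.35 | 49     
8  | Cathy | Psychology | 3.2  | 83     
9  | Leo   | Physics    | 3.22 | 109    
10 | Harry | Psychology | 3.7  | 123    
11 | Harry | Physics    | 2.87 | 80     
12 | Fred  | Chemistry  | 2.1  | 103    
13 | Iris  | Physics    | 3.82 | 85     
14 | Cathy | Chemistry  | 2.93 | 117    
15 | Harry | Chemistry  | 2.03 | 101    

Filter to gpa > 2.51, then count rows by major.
SELECT major, COUNT(*)
FROM students
WHERE gpa > 2.51
GROUP BY major

Note: WHERE filters rows before grouping.

Result:
  Chemistry: 2
  Physics: 6
  Psychology: 3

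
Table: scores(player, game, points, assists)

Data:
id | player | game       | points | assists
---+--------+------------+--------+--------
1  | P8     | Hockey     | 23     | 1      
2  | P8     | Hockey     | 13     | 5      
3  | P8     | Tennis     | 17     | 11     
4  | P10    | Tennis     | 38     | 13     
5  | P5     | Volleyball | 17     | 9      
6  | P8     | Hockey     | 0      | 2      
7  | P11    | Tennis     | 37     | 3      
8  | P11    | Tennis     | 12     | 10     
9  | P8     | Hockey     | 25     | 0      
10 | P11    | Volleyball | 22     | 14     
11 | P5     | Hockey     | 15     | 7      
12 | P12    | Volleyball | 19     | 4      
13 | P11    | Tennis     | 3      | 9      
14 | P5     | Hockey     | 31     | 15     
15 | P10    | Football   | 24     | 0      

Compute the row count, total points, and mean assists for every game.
SELECT game,
       COUNT(*) as cnt,
       SUM(points) as total_points,
       AVG(assists) as avg_assists
FROM scores
GROUP BY game

Result:
  Football: 1 records, 24 total points, 0.00 avg assists
  Hockey: 6 records, 107 total points, 5.00 avg assists
  Tennis: 5 records, 107 total points, 9.20 avg assists
  Volleyball: 3 records, 58 total points, 9.00 avg assists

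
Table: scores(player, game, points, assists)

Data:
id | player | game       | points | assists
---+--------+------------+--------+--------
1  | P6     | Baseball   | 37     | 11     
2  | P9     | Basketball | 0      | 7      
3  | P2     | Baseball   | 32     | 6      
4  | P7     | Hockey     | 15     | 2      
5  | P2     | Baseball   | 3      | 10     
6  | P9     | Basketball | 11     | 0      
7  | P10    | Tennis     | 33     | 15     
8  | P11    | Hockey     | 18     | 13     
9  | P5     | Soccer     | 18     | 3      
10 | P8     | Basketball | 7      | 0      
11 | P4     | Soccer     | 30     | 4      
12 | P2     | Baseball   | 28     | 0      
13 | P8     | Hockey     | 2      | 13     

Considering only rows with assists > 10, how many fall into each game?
SELECT game, COUNT(*)
FROM scores
WHERE assists > 10
GROUP BY game

Note: WHERE filters rows before grouping.

Result:
  Baseball: 1
  Hockey: 2
  Tennis: 1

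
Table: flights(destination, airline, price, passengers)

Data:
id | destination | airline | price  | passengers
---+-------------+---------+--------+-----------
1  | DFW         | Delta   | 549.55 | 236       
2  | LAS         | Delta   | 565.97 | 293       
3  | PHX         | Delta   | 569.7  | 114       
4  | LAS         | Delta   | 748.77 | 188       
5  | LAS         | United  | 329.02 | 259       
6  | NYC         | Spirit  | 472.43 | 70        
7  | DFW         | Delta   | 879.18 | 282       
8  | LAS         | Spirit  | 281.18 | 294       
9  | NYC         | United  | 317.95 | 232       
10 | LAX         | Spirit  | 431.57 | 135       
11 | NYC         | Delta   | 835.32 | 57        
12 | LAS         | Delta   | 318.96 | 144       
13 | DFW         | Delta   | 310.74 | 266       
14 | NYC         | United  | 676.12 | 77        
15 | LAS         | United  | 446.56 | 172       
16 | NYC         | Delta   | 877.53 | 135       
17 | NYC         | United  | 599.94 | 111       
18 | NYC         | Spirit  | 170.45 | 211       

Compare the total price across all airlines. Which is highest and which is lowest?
SELECT airline, SUM(price)
FROM flights
GROUP BY airline
ORDER BY SUM(price)

All groups:
  Spirit: 1355.63
  United: 2369.59
  Delta: 5655.72

Highest: Delta (5655.72)
Lowest: Spirit (1355.63)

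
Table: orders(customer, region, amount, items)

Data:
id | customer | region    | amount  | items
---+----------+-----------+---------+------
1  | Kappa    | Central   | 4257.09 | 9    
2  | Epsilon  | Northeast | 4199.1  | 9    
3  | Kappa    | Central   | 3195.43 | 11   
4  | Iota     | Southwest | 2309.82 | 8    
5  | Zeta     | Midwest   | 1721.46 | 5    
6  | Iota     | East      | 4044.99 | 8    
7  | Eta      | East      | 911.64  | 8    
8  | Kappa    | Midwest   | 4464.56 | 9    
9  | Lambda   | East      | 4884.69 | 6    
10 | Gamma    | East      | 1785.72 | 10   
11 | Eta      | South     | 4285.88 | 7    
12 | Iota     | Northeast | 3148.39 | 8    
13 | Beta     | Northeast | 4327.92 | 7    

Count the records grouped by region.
SELECT region, COUNT(*) as count
FROM orders
GROUP BY region

Result:
  Central: 2
  East: 4
  Midwest: 2
  Northeast: 3
  South: 1
  Southwest: 1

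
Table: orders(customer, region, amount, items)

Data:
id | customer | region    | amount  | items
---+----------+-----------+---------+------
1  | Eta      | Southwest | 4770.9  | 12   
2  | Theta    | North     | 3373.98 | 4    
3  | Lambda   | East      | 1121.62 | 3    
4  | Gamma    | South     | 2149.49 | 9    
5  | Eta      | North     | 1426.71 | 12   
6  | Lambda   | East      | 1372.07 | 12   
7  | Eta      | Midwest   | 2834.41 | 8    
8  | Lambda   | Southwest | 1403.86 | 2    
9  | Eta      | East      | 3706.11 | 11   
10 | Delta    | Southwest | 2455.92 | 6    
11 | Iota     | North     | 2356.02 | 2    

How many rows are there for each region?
SELECT region, COUNT(*) as count
FROM orders
GROUP BY region

Result:
  East: 3
  Midwest: 1
  North: 3
  South: 1
  Southwest: 3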